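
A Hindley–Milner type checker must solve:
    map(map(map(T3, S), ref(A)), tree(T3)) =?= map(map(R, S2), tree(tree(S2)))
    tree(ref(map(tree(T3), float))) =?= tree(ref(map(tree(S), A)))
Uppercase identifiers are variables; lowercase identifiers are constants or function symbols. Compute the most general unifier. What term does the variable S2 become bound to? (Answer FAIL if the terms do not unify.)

Decompose map/2: map(map(T3, S), ref(A)) =?= map(R, S2),  tree(T3) =?= tree(tree(S2)).
Decompose map/2: map(T3, S) =?= R,  ref(A) =?= S2.
Bind R := map(T3, S); no other remaining equation mentions R.
Bind S2 := ref(A); substituting into the one remaining equation that mentions S2 gives: tree(T3) =?= tree(tree(ref(A))).
Decompose tree/1: T3 =?= tree(ref(A)).
Bind T3 := tree(ref(A)); substituting into the remaining equation gives: tree(ref(map(tree(tree(ref(A))), float))) =?= tree(ref(map(tree(S), A))). Substituting into the earlier binding gives R := map(tree(ref(A)), S).
Decompose tree/1: ref(map(tree(tree(ref(A))), float)) =?= ref(map(tree(S), A)).
Decompose ref/1: map(tree(tree(ref(A))), float) =?= map(tree(S), A).
Decompose map/2: tree(tree(ref(A))) =?= tree(S),  float =?= A.
Decompose tree/1: tree(ref(A)) =?= S.
Bind S := tree(ref(A)); no other remaining equation mentions S. Substituting into the earlier binding gives R := map(tree(ref(A)), tree(ref(A))).
Bind A := float. Substituting into the earlier bindings gives R := map(tree(ref(float)), tree(ref(float))), S2 := ref(float), T3 := tree(ref(float)), S := tree(ref(float)).
MGU = { R := map(tree(ref(float)), tree(ref(float))), S2 := ref(float), T3 := tree(ref(float)), S := tree(ref(float)), A := float }, so S2 := ref(float).

ref(float)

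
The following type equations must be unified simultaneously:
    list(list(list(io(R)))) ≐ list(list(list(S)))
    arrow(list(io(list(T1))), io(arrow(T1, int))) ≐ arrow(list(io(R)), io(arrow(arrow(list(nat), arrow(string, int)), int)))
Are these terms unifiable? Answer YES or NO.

Decompose list/1: list(list(io(R))) ≐ list(list(S)).
Decompose list/1: list(io(R)) ≐ list(S).
Decompose list/1: io(R) ≐ S.
Bind S := io(R); no other remaining equation mentions S.
Decompose arrow/2: list(io(list(T1))) ≐ list(io(R)),  io(arrow(T1, int)) ≐ io(arrow(arrow(list(nat), arrow(string, int)), int)).
Decompose list/1: io(list(T1)) ≐ io(R).
Decompose io/1: list(T1) ≐ R.
Bind R := list(T1); no other remaining equation mentions R. Substituting into the earlier binding gives S := io(list(T1)).
Decompose io/1: arrow(T1, int) ≐ arrow(arrow(list(nat), arrow(string, int)), int).
Decompose arrow/2: T1 ≐ arrow(list(nat), arrow(string, int)),  int ≐ int.
Bind T1 := arrow(list(nat), arrow(string, int)); no other remaining equation mentions T1. Substituting into the earlier bindings gives S := io(list(arrow(list(nat), arrow(string, int)))), R := list(arrow(list(nat), arrow(string, int))).
Delete trivial equation int ≐ int.
No equations remain and no clash or occurs-check failure arose, so a unifier exists.

YES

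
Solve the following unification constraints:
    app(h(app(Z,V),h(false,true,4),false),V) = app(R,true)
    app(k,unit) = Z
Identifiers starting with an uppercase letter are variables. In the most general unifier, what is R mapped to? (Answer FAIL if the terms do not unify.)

Decompose app/2: h(app(Z,V),h(false,true,4),false) = R,  V = true.
Bind R := h(app(Z,V),h(false,true,4),false); no other remaining equation mentions R.
Bind V := true; no other remaining equation mentions V. Substituting into the earlier binding gives R := h(app(Z,true),h(false,true,4),false).
Bind Z := app(k,unit). Substituting into the earlier binding gives R := h(app(app(k,unit),true),h(false,true,4),false).
MGU = { R := h(app(app(k,unit),true),h(false,true,4),false), V := true, Z := app(k,unit) }, so R := h(app(app(k,unit),true),h(false,true,4),false).

h(app(app(k,unit),true),h(false,true,4),false)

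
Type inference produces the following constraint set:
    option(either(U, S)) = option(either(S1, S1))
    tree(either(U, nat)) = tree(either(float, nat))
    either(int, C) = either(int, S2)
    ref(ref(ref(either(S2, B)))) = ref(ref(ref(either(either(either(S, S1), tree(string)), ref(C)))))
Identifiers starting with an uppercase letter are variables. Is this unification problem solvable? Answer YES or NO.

YES

Decompose option/1: either(U, S) = either(S1, S1).
Decompose either/2: U = S1,  S = S1.
Bind U := S1; substituting into the one remaining equation that mentions U gives: tree(either(S1, nat)) = tree(either(float, nat)).
Bind S := S1; substituting into the one remaining equation that mentions S gives: ref(ref(ref(either(S2, B)))) = ref(ref(ref(either(either(either(S1, S1), tree(string)), ref(C))))).
Decompose tree/1: either(S1, nat) = either(float, nat).
Decompose either/2: S1 = float,  nat = nat.
Bind S1 := float; substituting into the one remaining equation that mentions S1 gives: ref(ref(ref(either(S2, B)))) = ref(ref(ref(either(either(either(float, float), tree(string)), ref(C))))). Substituting into the earlier bindings gives U := float, S := float.
Delete trivial equation nat = nat.
Decompose either/2: int = int,  C = S2.
Delete trivial equation int = int.
Bind C := S2; substituting into the remaining equation gives: ref(ref(ref(either(S2, B)))) = ref(ref(ref(either(either(either(float, float), tree(string)), ref(S2))))).
Decompose ref/1: ref(ref(either(S2, B))) = ref(ref(either(either(either(float, float), tree(string)), ref(S2)))).
Decompose ref/1: ref(either(S2, B)) = ref(either(either(either(float, float), tree(string)), ref(S2))).
Decompose ref/1: either(S2, B) = either(either(either(float, float), tree(string)), ref(S2)).
Decompose either/2: S2 = either(either(float, float), tree(string)),  B = ref(S2).
Bind S2 := either(either(float, float), tree(string)); substituting into the remaining equation gives: B = ref(either(either(float, float), tree(string))). Substituting into the earlier binding gives C := either(either(float, float), tree(string)).
Bind B := ref(either(either(float, float), tree(string))).
No equations remain and no clash or occurs-check failure arose, so a unifier exists.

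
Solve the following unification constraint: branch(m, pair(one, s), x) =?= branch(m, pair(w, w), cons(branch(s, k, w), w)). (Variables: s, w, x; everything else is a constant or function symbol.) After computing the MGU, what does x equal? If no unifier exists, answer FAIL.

cons(branch(one, k, one), one)

Decompose branch/3: m =?= m,  pair(one, s) =?= pair(w, w),  x =?= cons(branch(s, k, w), w).
Delete trivial equation m =?= m.
Decompose pair/2: one =?= w,  s =?= w.
Bind w := one; substituting into the remaining equations gives: s =?= one,  x =?= cons(branch(s, k, one), one).
Bind s := one; substituting into the remaining equation gives: x =?= cons(branch(one, k, one), one).
Bind x := cons(branch(one, k, one), one).
MGU = { w -> one, s -> one, x -> cons(branch(one, k, one), one) }, so x -> cons(branch(one, k, one), one).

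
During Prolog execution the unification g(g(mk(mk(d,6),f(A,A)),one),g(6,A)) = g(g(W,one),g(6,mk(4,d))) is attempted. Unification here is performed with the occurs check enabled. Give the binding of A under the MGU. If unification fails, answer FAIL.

Decompose g/2: g(mk(mk(d,6),f(A,A)),one) = g(W,one),  g(6,A) = g(6,mk(4,d)).
Decompose g/2: mk(mk(d,6),f(A,A)) = W,  one = one.
Bind W := mk(mk(d,6),f(A,A)); no other remaining equation mentions W.
Delete trivial equation one = one.
Decompose g/2: 6 = 6,  A = mk(4,d).
Delete trivial equation 6 = 6.
Bind A := mk(4,d). Substituting into the earlier binding gives W := mk(mk(d,6),f(mk(4,d),mk(4,d))).
MGU = { W -> mk(mk(d,6),f(mk(4,d),mk(4,d))), A -> mk(4,d) }, so A -> mk(4,d).

mk(4,d)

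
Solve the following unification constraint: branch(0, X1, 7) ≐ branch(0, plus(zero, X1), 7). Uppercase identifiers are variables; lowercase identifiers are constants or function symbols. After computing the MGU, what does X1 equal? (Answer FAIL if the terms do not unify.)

Decompose branch/3: 0 ≐ 0,  X1 ≐ plus(zero, X1),  7 ≐ 7.
Delete trivial equation 0 ≐ 0.
Occurs check fails: X1 occurs in plus(zero, X1); the equation X1 ≐ plus(zero, X1) has no finite solution.

FAIL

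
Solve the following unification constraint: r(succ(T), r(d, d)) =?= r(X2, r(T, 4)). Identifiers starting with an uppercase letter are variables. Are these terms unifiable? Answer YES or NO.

Decompose r/2: succ(T) =?= X2,  r(d, d) =?= r(T, 4).
Bind X2 := succ(T); no other remaining equation mentions X2.
Decompose r/2: d =?= T,  d =?= 4.
Bind T := d; no other remaining equation mentions T. Substituting into the earlier binding gives X2 := succ(d).
Clash: constants d and 4 differ; no unifier exists.

NO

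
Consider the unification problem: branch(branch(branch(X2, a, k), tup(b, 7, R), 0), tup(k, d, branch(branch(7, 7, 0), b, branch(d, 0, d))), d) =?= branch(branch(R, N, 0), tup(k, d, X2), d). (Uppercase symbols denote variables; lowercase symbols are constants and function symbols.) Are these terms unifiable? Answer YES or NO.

YES

Decompose branch/3: branch(branch(X2, a, k), tup(b, 7, R), 0) =?= branch(R, N, 0),  tup(k, d, branch(branch(7, 7, 0), b, branch(d, 0, d))) =?= tup(k, d, X2),  d =?= d.
Decompose branch/3: branch(X2, a, k) =?= R,  tup(b, 7, R) =?= N,  0 =?= 0.
Bind R := branch(X2, a, k); substituting into the one remaining equation that mentions R gives: tup(b, 7, branch(X2, a, k)) =?= N.
Bind N := tup(b, 7, branch(X2, a, k)); no other remaining equation mentions N.
Delete trivial equation 0 =?= 0.
Decompose tup/3: k =?= k,  d =?= d,  branch(branch(7, 7, 0), b, branch(d, 0, d)) =?= X2.
Delete trivial equation k =?= k.
Delete trivial equation d =?= d.
Bind X2 := branch(branch(7, 7, 0), b, branch(d, 0, d)); no other remaining equation mentions X2. Substituting into the earlier bindings gives R := branch(branch(branch(7, 7, 0), b, branch(d, 0, d)), a, k), N := tup(b, 7, branch(branch(branch(7, 7, 0), b, branch(d, 0, d)), a, k)).
Delete trivial equation d =?= d.
No equations remain and no clash or occurs-check failure arose, so a unifier exists.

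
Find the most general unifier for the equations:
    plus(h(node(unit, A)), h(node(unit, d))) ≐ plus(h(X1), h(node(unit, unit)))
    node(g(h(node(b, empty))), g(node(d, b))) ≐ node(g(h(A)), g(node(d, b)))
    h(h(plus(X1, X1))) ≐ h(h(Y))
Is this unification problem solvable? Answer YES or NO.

Decompose plus/2: h(node(unit, A)) ≐ h(X1),  h(node(unit, d)) ≐ h(node(unit, unit)).
Decompose h/1: node(unit, A) ≐ X1.
Bind X1 := node(unit, A); substituting into the one remaining equation that mentions X1 gives: h(h(plus(node(unit, A), node(unit, A)))) ≐ h(h(Y)).
Decompose h/1: node(unit, d) ≐ node(unit, unit).
Decompose node/2: unit ≐ unit,  d ≐ unit.
Delete trivial equation unit ≐ unit.
Clash: constants d and unit differ; no unifier exists.

NO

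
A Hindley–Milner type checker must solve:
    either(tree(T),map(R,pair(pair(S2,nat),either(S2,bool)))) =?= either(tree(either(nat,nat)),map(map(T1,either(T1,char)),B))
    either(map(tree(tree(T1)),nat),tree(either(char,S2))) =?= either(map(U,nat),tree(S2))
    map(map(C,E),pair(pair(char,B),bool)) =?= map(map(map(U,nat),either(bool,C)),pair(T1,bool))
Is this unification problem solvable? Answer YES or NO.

Decompose either/2: tree(T) =?= tree(either(nat,nat)),  map(R,pair(pair(S2,nat),either(S2,bool))) =?= map(map(T1,either(T1,char)),B).
Decompose tree/1: T =?= either(nat,nat).
Bind T := either(nat,nat); no other remaining equation mentions T.
Decompose map/2: R =?= map(T1,either(T1,char)),  pair(pair(S2,nat),either(S2,bool)) =?= B.
Bind R := map(T1,either(T1,char)); no other remaining equation mentions R.
Bind B := pair(pair(S2,nat),either(S2,bool)); substituting into the one remaining equation that mentions B gives: map(map(C,E),pair(pair(char,pair(pair(S2,nat),either(S2,bool))),bool)) =?= map(map(map(U,nat),either(bool,C)),pair(T1,bool)).
Decompose either/2: map(tree(tree(T1)),nat) =?= map(U,nat),  tree(either(char,S2)) =?= tree(S2).
Decompose map/2: tree(tree(T1)) =?= U,  nat =?= nat.
Bind U := tree(tree(T1)); substituting into the one remaining equation that mentions U gives: map(map(C,E),pair(pair(char,pair(pair(S2,nat),either(S2,bool))),bool)) =?= map(map(map(tree(tree(T1)),nat),either(bool,C)),pair(T1,bool)).
Delete trivial equation nat =?= nat.
Decompose tree/1: either(char,S2) =?= S2.
Occurs check fails: S2 occurs in either(char,S2); the equation S2 =?= either(char,S2) has no finite solution.

NO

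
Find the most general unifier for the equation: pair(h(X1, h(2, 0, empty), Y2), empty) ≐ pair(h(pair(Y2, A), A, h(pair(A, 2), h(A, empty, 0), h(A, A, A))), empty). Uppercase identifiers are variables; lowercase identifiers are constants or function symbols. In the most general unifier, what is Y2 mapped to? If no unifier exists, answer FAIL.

Decompose pair/2: h(X1, h(2, 0, empty), Y2) ≐ h(pair(Y2, A), A, h(pair(A, 2), h(A, empty, 0), h(A, A, A))),  empty ≐ empty.
Decompose h/3: X1 ≐ pair(Y2, A),  h(2, 0, empty) ≐ A,  Y2 ≐ h(pair(A, 2), h(A, empty, 0), h(A, A, A)).
Bind X1 := pair(Y2, A); no other remaining equation mentions X1.
Bind A := h(2, 0, empty); substituting into the one remaining equation that mentions A gives: Y2 ≐ h(pair(h(2, 0, empty), 2), h(h(2, 0, empty), empty, 0), h(h(2, 0, empty), h(2, 0, empty), h(2, 0, empty))). Substituting into the earlier binding gives X1 := pair(Y2, h(2, 0, empty)).
Bind Y2 := h(pair(h(2, 0, empty), 2), h(h(2, 0, empty), empty, 0), h(h(2, 0, empty), h(2, 0, empty), h(2, 0, empty))); no other remaining equation mentions Y2. Substituting into the earlier binding gives X1 := pair(h(pair(h(2, 0, empty), 2), h(h(2, 0, empty), empty, 0), h(h(2, 0, empty), h(2, 0, empty), h(2, 0, empty))), h(2, 0, empty)).
Delete trivial equation empty ≐ empty.
MGU = { X1 := pair(h(pair(h(2, 0, empty), 2), h(h(2, 0, empty), empty, 0), h(h(2, 0, empty), h(2, 0, empty), h(2, 0, empty))), h(2, 0, empty)), A := h(2, 0, empty), Y2 := h(pair(h(2, 0, empty), 2), h(h(2, 0, empty), empty, 0), h(h(2, 0, empty), h(2, 0, empty), h(2, 0, empty))) }, so Y2 := h(pair(h(2, 0, empty), 2), h(h(2, 0, empty), empty, 0), h(h(2, 0, empty), h(2, 0, empty), h(2, 0, empty))).

h(pair(h(2, 0, empty), 2), h(h(2, 0, empty), empty, 0), h(h(2, 0, empty), h(2, 0, empty), h(2, 0, empty)))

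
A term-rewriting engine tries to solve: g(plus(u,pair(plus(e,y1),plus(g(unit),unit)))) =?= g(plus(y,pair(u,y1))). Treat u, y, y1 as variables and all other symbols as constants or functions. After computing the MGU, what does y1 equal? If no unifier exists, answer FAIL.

plus(g(unit),unit)

Decompose g/1: plus(u,pair(plus(e,y1),plus(g(unit),unit))) =?= plus(y,pair(u,y1)).
Decompose plus/2: u =?= y,  pair(plus(e,y1),plus(g(unit),unit)) =?= pair(u,y1).
Bind u := y; substituting into the remaining equation gives: pair(plus(e,y1),plus(g(unit),unit)) =?= pair(y,y1).
Decompose pair/2: plus(e,y1) =?= y,  plus(g(unit),unit) =?= y1.
Bind y := plus(e,y1); no other remaining equation mentions y. Substituting into the earlier binding gives u := plus(e,y1).
Bind y1 := plus(g(unit),unit). Substituting into the earlier bindings gives u := plus(e,plus(g(unit),unit)), y := plus(e,plus(g(unit),unit)).
MGU = { u ↦ plus(e,plus(g(unit),unit)), y ↦ plus(e,plus(g(unit),unit)), y1 ↦ plus(g(unit),unit) }, so y1 ↦ plus(g(unit),unit).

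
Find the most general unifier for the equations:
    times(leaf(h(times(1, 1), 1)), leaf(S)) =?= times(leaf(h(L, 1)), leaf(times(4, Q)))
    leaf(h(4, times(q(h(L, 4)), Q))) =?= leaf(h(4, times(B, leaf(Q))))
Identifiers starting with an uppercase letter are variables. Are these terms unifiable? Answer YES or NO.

Decompose times/2: leaf(h(times(1, 1), 1)) =?= leaf(h(L, 1)),  leaf(S) =?= leaf(times(4, Q)).
Decompose leaf/1: h(times(1, 1), 1) =?= h(L, 1).
Decompose h/2: times(1, 1) =?= L,  1 =?= 1.
Bind L := times(1, 1); substituting into the one remaining equation that mentions L gives: leaf(h(4, times(q(h(times(1, 1), 4)), Q))) =?= leaf(h(4, times(B, leaf(Q)))).
Delete trivial equation 1 =?= 1.
Decompose leaf/1: S =?= times(4, Q).
Bind S := times(4, Q); no other remaining equation mentions S.
Decompose leaf/1: h(4, times(q(h(times(1, 1), 4)), Q)) =?= h(4, times(B, leaf(Q))).
Decompose h/2: 4 =?= 4,  times(q(h(times(1, 1), 4)), Q) =?= times(B, leaf(Q)).
Delete trivial equation 4 =?= 4.
Decompose times/2: q(h(times(1, 1), 4)) =?= B,  Q =?= leaf(Q).
Bind B := q(h(times(1, 1), 4)); no other remaining equation mentions B.
Occurs check fails: Q occurs in leaf(Q); the equation Q =?= leaf(Q) has no finite solution.

NO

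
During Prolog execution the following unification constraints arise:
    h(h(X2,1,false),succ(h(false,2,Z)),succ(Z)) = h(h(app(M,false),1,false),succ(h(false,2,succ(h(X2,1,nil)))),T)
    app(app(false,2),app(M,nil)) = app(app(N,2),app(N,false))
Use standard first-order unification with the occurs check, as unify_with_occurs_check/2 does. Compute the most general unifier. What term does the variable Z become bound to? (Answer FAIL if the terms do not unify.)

Decompose h/3: h(X2,1,false) = h(app(M,false),1,false),  succ(h(false,2,Z)) = succ(h(false,2,succ(h(X2,1,nil)))),  succ(Z) = T.
Decompose h/3: X2 = app(M,false),  1 = 1,  false = false.
Bind X2 := app(M,false); substituting into the one remaining equation that mentions X2 gives: succ(h(false,2,Z)) = succ(h(false,2,succ(h(app(M,false),1,nil)))).
Delete trivial equation 1 = 1.
Delete trivial equation false = false.
Decompose succ/1: h(false,2,Z) = h(false,2,succ(h(app(M,false),1,nil))).
Decompose h/3: false = false,  2 = 2,  Z = succ(h(app(M,false),1,nil)).
Delete trivial equation false = false.
Delete trivial equation 2 = 2.
Bind Z := succ(h(app(M,false),1,nil)); substituting into the one remaining equation that mentions Z gives: succ(succ(h(app(M,false),1,nil))) = T.
Bind T := succ(succ(h(app(M,false),1,nil))); no other remaining equation mentions T.
Decompose app/2: app(false,2) = app(N,2),  app(M,nil) = app(N,false).
Decompose app/2: false = N,  2 = 2.
Bind N := false; substituting into the one remaining equation that mentions N gives: app(M,nil) = app(false,false).
Delete trivial equation 2 = 2.
Decompose app/2: M = false,  nil = false.
Bind M := false; no other remaining equation mentions M. Substituting into the earlier bindings gives X2 := app(false,false), Z := succ(h(app(false,false),1,nil)), T := succ(succ(h(app(false,false),1,nil))).
Clash: constants nil and false differ; no unifier exists.

FAIL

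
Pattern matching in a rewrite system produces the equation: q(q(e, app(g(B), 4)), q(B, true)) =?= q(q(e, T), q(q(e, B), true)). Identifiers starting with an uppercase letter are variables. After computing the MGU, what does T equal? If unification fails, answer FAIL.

FAIL

Decompose q/2: q(e, app(g(B), 4)) =?= q(e, T),  q(B, true) =?= q(q(e, B), true).
Decompose q/2: e =?= e,  app(g(B), 4) =?= T.
Delete trivial equation e =?= e.
Bind T := app(g(B), 4); no other remaining equation mentions T.
Decompose q/2: B =?= q(e, B),  true =?= true.
Occurs check fails: B occurs in q(e, B); the equation B =?= q(e, B) has no finite solution.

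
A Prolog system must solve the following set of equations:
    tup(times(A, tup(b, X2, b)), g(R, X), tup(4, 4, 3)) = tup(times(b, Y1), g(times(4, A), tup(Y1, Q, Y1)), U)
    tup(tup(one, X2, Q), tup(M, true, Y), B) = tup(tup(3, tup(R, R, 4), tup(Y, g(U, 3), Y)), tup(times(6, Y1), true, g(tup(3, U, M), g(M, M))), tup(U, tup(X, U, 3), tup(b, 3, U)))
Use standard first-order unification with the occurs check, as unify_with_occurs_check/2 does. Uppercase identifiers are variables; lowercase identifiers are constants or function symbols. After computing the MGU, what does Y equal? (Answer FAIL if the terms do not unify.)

FAIL

Decompose tup/3: times(A, tup(b, X2, b)) = times(b, Y1),  g(R, X) = g(times(4, A), tup(Y1, Q, Y1)),  tup(4, 4, 3) = U.
Decompose times/2: A = b,  tup(b, X2, b) = Y1.
Bind A := b; substituting into the one remaining equation that mentions A gives: g(R, X) = g(times(4, b), tup(Y1, Q, Y1)).
Bind Y1 := tup(b, X2, b); substituting into the 2 remaining equations that mention Y1 gives: g(R, X) = g(times(4, b), tup(tup(b, X2, b), Q, tup(b, X2, b))),  tup(tup(one, X2, Q), tup(M, true, Y), B) = tup(tup(3, tup(R, R, 4), tup(Y, g(U, 3), Y)), tup(times(6, tup(b, X2, b)), true, g(tup(3, U, M), g(M, M))), tup(U, tup(X, U, 3), tup(b, 3, U))).
Decompose g/2: R = times(4, b),  X = tup(tup(b, X2, b), Q, tup(b, X2, b)).
Bind R := times(4, b); substituting into the one remaining equation that mentions R gives: tup(tup(one, X2, Q), tup(M, true, Y), B) = tup(tup(3, tup(times(4, b), times(4, b), 4), tup(Y, g(U, 3), Y)), tup(times(6, tup(b, X2, b)), true, g(tup(3, U, M), g(M, M))), tup(U, tup(X, U, 3), tup(b, 3, U))).
Bind X := tup(tup(b, X2, b), Q, tup(b, X2, b)); substituting into the one remaining equation that mentions X gives: tup(tup(one, X2, Q), tup(M, true, Y), B) = tup(tup(3, tup(times(4, b), times(4, b), 4), tup(Y, g(U, 3), Y)), tup(times(6, tup(b, X2, b)), true, g(tup(3, U, M), g(M, M))), tup(U, tup(tup(tup(b, X2, b), Q, tup(b, X2, b)), U, 3), tup(b, 3, U))).
Bind U := tup(4, 4, 3); substituting into the remaining equation gives: tup(tup(one, X2, Q), tup(M, true, Y), B) = tup(tup(3, tup(times(4, b), times(4, b), 4), tup(Y, g(tup(4, 4, 3), 3), Y)), tup(times(6, tup(b, X2, b)), true, g(tup(3, tup(4, 4, 3), M), g(M, M))), tup(tup(4, 4, 3), tup(tup(tup(b, X2, b), Q, tup(b, X2, b)), tup(4, 4, 3), 3), tup(b, 3, tup(4, 4, 3)))).
Decompose tup/3: tup(one, X2, Q) = tup(3, tup(times(4, b), times(4, b), 4), tup(Y, g(tup(4, 4, 3), 3), Y)),  tup(M, true, Y) = tup(times(6, tup(b, X2, b)), true, g(tup(3, tup(4, 4, 3), M), g(M, M))),  B = tup(tup(4, 4, 3), tup(tup(tup(b, X2, b), Q, tup(b, X2, b)), tup(4, 4, 3), 3), tup(b, 3, tup(4, 4, 3))).
Decompose tup/3: one = 3,  X2 = tup(times(4, b), times(4, b), 4),  Q = tup(Y, g(tup(4, 4, 3), 3), Y).
Clash: constants one and 3 differ; no unifier exists.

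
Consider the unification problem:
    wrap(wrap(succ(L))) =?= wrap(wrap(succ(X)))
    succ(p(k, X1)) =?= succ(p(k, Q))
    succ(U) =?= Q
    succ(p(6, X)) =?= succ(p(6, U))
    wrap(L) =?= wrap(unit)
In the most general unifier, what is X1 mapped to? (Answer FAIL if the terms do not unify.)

succ(unit)

Decompose wrap/1: wrap(succ(L)) =?= wrap(succ(X)).
Decompose wrap/1: succ(L) =?= succ(X).
Decompose succ/1: L =?= X.
Bind L := X; substituting into the one remaining equation that mentions L gives: wrap(X) =?= wrap(unit).
Decompose succ/1: p(k, X1) =?= p(k, Q).
Decompose p/2: k =?= k,  X1 =?= Q.
Delete trivial equation k =?= k.
Bind X1 := Q; no other remaining equation mentions X1.
Bind Q := succ(U); no other remaining equation mentions Q. Substituting into the earlier binding gives X1 := succ(U).
Decompose succ/1: p(6, X) =?= p(6, U).
Decompose p/2: 6 =?= 6,  X =?= U.
Delete trivial equation 6 =?= 6.
Bind X := U; substituting into the remaining equation gives: wrap(U) =?= wrap(unit). Substituting into the earlier binding gives L := U.
Decompose wrap/1: U =?= unit.
Bind U := unit. Substituting into the earlier bindings gives L := unit, X1 := succ(unit), Q := succ(unit), X := unit.
MGU = { L -> unit, X1 -> succ(unit), Q -> succ(unit), X -> unit, U -> unit }, so X1 -> succ(unit).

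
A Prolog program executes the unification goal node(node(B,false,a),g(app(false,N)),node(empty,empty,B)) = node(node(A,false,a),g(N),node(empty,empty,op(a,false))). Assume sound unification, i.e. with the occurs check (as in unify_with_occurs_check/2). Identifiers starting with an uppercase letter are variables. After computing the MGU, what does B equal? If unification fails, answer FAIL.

FAIL

Decompose node/3: node(B,false,a) = node(A,false,a),  g(app(false,N)) = g(N),  node(empty,empty,B) = node(empty,empty,op(a,false)).
Decompose node/3: B = A,  false = false,  a = a.
Bind B := A; substituting into the one remaining equation that mentions B gives: node(empty,empty,A) = node(empty,empty,op(a,false)).
Delete trivial equation false = false.
Delete trivial equation a = a.
Decompose g/1: app(false,N) = N.
Occurs check fails: N occurs in app(false,N); the equation N = app(false,N) has no finite solution.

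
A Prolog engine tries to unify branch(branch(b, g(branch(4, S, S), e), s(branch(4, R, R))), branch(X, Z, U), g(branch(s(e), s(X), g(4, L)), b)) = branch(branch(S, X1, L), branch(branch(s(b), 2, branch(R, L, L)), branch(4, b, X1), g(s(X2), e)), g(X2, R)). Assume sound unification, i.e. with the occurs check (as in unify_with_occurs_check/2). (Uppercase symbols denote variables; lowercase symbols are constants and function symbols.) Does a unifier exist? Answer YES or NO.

YES

Decompose branch/3: branch(b, g(branch(4, S, S), e), s(branch(4, R, R))) = branch(S, X1, L),  branch(X, Z, U) = branch(branch(s(b), 2, branch(R, L, L)), branch(4, b, X1), g(s(X2), e)),  g(branch(s(e), s(X), g(4, L)), b) = g(X2, R).
Decompose branch/3: b = S,  g(branch(4, S, S), e) = X1,  s(branch(4, R, R)) = L.
Bind S := b; substituting into the one remaining equation that mentions S gives: g(branch(4, b, b), e) = X1.
Bind X1 := g(branch(4, b, b), e); substituting into the one remaining equation that mentions X1 gives: branch(X, Z, U) = branch(branch(s(b), 2, branch(R, L, L)), branch(4, b, g(branch(4, b, b), e)), g(s(X2), e)).
Bind L := s(branch(4, R, R)); substituting into the remaining equations gives: branch(X, Z, U) = branch(branch(s(b), 2, branch(R, s(branch(4, R, R)), s(branch(4, R, R)))), branch(4, b, g(branch(4, b, b), e)), g(s(X2), e)),  g(branch(s(e), s(X), g(4, s(branch(4, R, R)))), b) = g(X2, R).
Decompose branch/3: X = branch(s(b), 2, branch(R, s(branch(4, R, R)), s(branch(4, R, R)))),  Z = branch(4, b, g(branch(4, b, b), e)),  U = g(s(X2), e).
Bind X := branch(s(b), 2, branch(R, s(branch(4, R, R)), s(branch(4, R, R)))); substituting into the one remaining equation that mentions X gives: g(branch(s(e), s(branch(s(b), 2, branch(R, s(branch(4, R, R)), s(branch(4, R, R))))), g(4, s(branch(4, R, R)))), b) = g(X2, R).
Bind Z := branch(4, b, g(branch(4, b, b), e)); no other remaining equation mentions Z.
Bind U := g(s(X2), e); no other remaining equation mentions U.
Decompose g/2: branch(s(e), s(branch(s(b), 2, branch(R, s(branch(4, R, R)), s(branch(4, R, R))))), g(4, s(branch(4, R, R)))) = X2,  b = R.
Bind X2 := branch(s(e), s(branch(s(b), 2, branch(R, s(branch(4, R, R)), s(branch(4, R, R))))), g(4, s(branch(4, R, R)))); no other remaining equation mentions X2. Substituting into the earlier binding gives U := g(s(branch(s(e), s(branch(s(b), 2, branch(R, s(branch(4, R, R)), s(branch(4, R, R))))), g(4, s(branch(4, R, R))))), e).
Bind R := b. Substituting into the earlier bindings gives L := s(branch(4, b, b)), X := branch(s(b), 2, branch(b, s(branch(4, b, b)), s(branch(4, b, b)))), U := g(s(branch(s(e), s(branch(s(b), 2, branch(b, s(branch(4, b, b)), s(branch(4, b, b))))), g(4, s(branch(4, b, b))))), e), X2 := branch(s(e), s(branch(s(b), 2, branch(b, s(branch(4, b, b)), s(branch(4, b, b))))), g(4, s(branch(4, b, b)))).
No equations remain and no clash or occurs-check failure arose, so a unifier exists.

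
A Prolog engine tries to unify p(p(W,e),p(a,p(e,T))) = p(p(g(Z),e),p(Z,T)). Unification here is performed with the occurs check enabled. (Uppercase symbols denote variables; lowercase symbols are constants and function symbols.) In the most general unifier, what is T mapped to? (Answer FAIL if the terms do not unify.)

FAIL

Decompose p/2: p(W,e) = p(g(Z),e),  p(a,p(e,T)) = p(Z,T).
Decompose p/2: W = g(Z),  e = e.
Bind W := g(Z); no other remaining equation mentions W.
Delete trivial equation e = e.
Decompose p/2: a = Z,  p(e,T) = T.
Bind Z := a; no other remaining equation mentions Z. Substituting into the earlier binding gives W := g(a).
Occurs check fails: T occurs in p(e,T); the equation T = p(e,T) has no finite solution.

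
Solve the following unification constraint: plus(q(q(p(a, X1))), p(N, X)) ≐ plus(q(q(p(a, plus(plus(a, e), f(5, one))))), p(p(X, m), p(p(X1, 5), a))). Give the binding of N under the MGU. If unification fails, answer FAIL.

Decompose plus/2: q(q(p(a, X1))) ≐ q(q(p(a, plus(plus(a, e), f(5, one))))),  p(N, X) ≐ p(p(X, m), p(p(X1, 5), a)).
Decompose q/1: q(p(a, X1)) ≐ q(p(a, plus(plus(a, e), f(5, one)))).
Decompose q/1: p(a, X1) ≐ p(a, plus(plus(a, e), f(5, one))).
Decompose p/2: a ≐ a,  X1 ≐ plus(plus(a, e), f(5, one)).
Delete trivial equation a ≐ a.
Bind X1 := plus(plus(a, e), f(5, one)); substituting into the remaining equation gives: p(N, X) ≐ p(p(X, m), p(p(plus(plus(a, e), f(5, one)), 5), a)).
Decompose p/2: N ≐ p(X, m),  X ≐ p(p(plus(plus(a, e), f(5, one)), 5), a).
Bind N := p(X, m); no other remaining equation mentions N.
Bind X := p(p(plus(plus(a, e), f(5, one)), 5), a). Substituting into the earlier binding gives N := p(p(p(plus(plus(a, e), f(5, one)), 5), a), m).
MGU = { X1 -> plus(plus(a, e), f(5, one)), N -> p(p(p(plus(plus(a, e), f(5, one)), 5), a), m), X -> p(p(plus(plus(a, e), f(5, one)), 5), a) }, so N -> p(p(p(plus(plus(a, e), f(5, one)), 5), a), m).

p(p(p(plus(plus(a, e), f(5, one)), 5), a), m)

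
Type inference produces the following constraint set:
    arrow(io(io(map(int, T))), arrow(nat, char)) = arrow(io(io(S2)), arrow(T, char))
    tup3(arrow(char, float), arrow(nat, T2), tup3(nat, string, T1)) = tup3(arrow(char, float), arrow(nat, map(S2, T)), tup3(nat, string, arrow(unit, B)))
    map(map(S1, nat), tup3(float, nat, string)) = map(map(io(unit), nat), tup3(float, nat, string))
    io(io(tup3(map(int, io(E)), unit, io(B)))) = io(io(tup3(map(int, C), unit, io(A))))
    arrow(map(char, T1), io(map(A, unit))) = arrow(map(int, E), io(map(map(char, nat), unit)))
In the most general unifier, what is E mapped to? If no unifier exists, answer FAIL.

Decompose arrow/2: io(io(map(int, T))) = io(io(S2)),  arrow(nat, char) = arrow(T, char).
Decompose io/1: io(map(int, T)) = io(S2).
Decompose io/1: map(int, T) = S2.
Bind S2 := map(int, T); substituting into the one remaining equation that mentions S2 gives: tup3(arrow(char, float), arrow(nat, T2), tup3(nat, string, T1)) = tup3(arrow(char, float), arrow(nat, map(map(int, T), T)), tup3(nat, string, arrow(unit, B))).
Decompose arrow/2: nat = T,  char = char.
Bind T := nat; substituting into the one remaining equation that mentions T gives: tup3(arrow(char, float), arrow(nat, T2), tup3(nat, string, T1)) = tup3(arrow(char, float), arrow(nat, map(map(int, nat), nat)), tup3(nat, string, arrow(unit, B))). Substituting into the earlier binding gives S2 := map(int, nat).
Delete trivial equation char = char.
Decompose tup3/3: arrow(char, float) = arrow(char, float),  arrow(nat, T2) = arrow(nat, map(map(int, nat), nat)),  tup3(nat, string, T1) = tup3(nat, string, arrow(unit, B)).
Delete trivial equation arrow(char, float) = arrow(char, float).
Decompose arrow/2: nat = nat,  T2 = map(map(int, nat), nat).
Delete trivial equation nat = nat.
Bind T2 := map(map(int, nat), nat); no other remaining equation mentions T2.
Decompose tup3/3: nat = nat,  string = string,  T1 = arrow(unit, B).
Delete trivial equation nat = nat.
Delete trivial equation string = string.
Bind T1 := arrow(unit, B); substituting into the one remaining equation that mentions T1 gives: arrow(map(char, arrow(unit, B)), io(map(A, unit))) = arrow(map(int, E), io(map(map(char, nat), unit))).
Decompose map/2: map(S1, nat) = map(io(unit), nat),  tup3(float, nat, string) = tup3(float, nat, string).
Decompose map/2: S1 = io(unit),  nat = nat.
Bind S1 := io(unit); no other remaining equation mentions S1.
Delete trivial equation nat = nat.
Delete trivial equation tup3(float, nat, string) = tup3(float, nat, string).
Decompose io/1: io(tup3(map(int, io(E)), unit, io(B))) = io(tup3(map(int, C), unit, io(A))).
Decompose io/1: tup3(map(int, io(E)), unit, io(B)) = tup3(map(int, C), unit, io(A)).
Decompose tup3/3: map(int, io(E)) = map(int, C),  unit = unit,  io(B) = io(A).
Decompose map/2: int = int,  io(E) = C.
Delete trivial equation int = int.
Bind C := io(E); no other remaining equation mentions C.
Delete trivial equation unit = unit.
Decompose io/1: B = A.
Bind B := A; substituting into the remaining equation gives: arrow(map(char, arrow(unit, A)), io(map(A, unit))) = arrow(map(int, E), io(map(map(char, nat), unit))). Substituting into the earlier binding gives T1 := arrow(unit, A).
Decompose arrow/2: map(char, arrow(unit, A)) = map(int, E),  io(map(A, unit)) = io(map(map(char, nat), unit)).
Decompose map/2: char = int,  arrow(unit, A) = E.
Clash: constants char and int differ; no unifier exists.

FAIL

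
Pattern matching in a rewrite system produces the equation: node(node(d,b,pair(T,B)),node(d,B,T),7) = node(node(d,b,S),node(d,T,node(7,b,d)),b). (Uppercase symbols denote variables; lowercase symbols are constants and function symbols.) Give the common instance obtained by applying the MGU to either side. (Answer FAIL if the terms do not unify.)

FAIL

Decompose node/3: node(d,b,pair(T,B)) = node(d,b,S),  node(d,B,T) = node(d,T,node(7,b,d)),  7 = b.
Decompose node/3: d = d,  b = b,  pair(T,B) = S.
Delete trivial equation d = d.
Delete trivial equation b = b.
Bind S := pair(T,B); no other remaining equation mentions S.
Decompose node/3: d = d,  B = T,  T = node(7,b,d).
Delete trivial equation d = d.
Bind B := T; no other remaining equation mentions B. Substituting into the earlier binding gives S := pair(T,T).
Bind T := node(7,b,d); no other remaining equation mentions T. Substituting into the earlier bindings gives S := pair(node(7,b,d),node(7,b,d)), B := node(7,b,d).
Clash: constants 7 and b differ; no unifier exists.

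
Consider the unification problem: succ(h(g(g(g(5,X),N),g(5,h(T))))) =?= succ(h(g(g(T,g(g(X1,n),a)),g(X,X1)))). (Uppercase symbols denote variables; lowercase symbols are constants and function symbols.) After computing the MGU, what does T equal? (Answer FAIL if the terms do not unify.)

Decompose succ/1: h(g(g(g(5,X),N),g(5,h(T)))) =?= h(g(g(T,g(g(X1,n),a)),g(X,X1))).
Decompose h/1: g(g(g(5,X),N),g(5,h(T))) =?= g(g(T,g(g(X1,n),a)),g(X,X1)).
Decompose g/2: g(g(5,X),N) =?= g(T,g(g(X1,n),a)),  g(5,h(T)) =?= g(X,X1).
Decompose g/2: g(5,X) =?= T,  N =?= g(g(X1,n),a).
Bind T := g(5,X); substituting into the one remaining equation that mentions T gives: g(5,h(g(5,X))) =?= g(X,X1).
Bind N := g(g(X1,n),a); no other remaining equation mentions N.
Decompose g/2: 5 =?= X,  h(g(5,X)) =?= X1.
Bind X := 5; substituting into the remaining equation gives: h(g(5,5)) =?= X1. Substituting into the earlier binding gives T := g(5,5).
Bind X1 := h(g(5,5)). Substituting into the earlier binding gives N := g(g(h(g(5,5)),n),a).
MGU = { T ↦ g(5,5), N ↦ g(g(h(g(5,5)),n),a), X ↦ 5, X1 ↦ h(g(5,5)) }, so T ↦ g(5,5).

g(5,5)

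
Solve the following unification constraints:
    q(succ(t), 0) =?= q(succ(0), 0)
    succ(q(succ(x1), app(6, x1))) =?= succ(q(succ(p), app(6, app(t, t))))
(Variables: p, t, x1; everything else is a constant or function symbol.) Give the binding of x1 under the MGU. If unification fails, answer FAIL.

app(0, 0)

Decompose q/2: succ(t) =?= succ(0),  0 =?= 0.
Decompose succ/1: t =?= 0.
Bind t := 0; substituting into the one remaining equation that mentions t gives: succ(q(succ(x1), app(6, x1))) =?= succ(q(succ(p), app(6, app(0, 0)))).
Delete trivial equation 0 =?= 0.
Decompose succ/1: q(succ(x1), app(6, x1)) =?= q(succ(p), app(6, app(0, 0))).
Decompose q/2: succ(x1) =?= succ(p),  app(6, x1) =?= app(6, app(0, 0)).
Decompose succ/1: x1 =?= p.
Bind x1 := p; substituting into the remaining equation gives: app(6, p) =?= app(6, app(0, 0)).
Decompose app/2: 6 =?= 6,  p =?= app(0, 0).
Delete trivial equation 6 =?= 6.
Bind p := app(0, 0). Substituting into the earlier binding gives x1 := app(0, 0).
MGU = { t -> 0, x1 -> app(0, 0), p -> app(0, 0) }, so x1 -> app(0, 0).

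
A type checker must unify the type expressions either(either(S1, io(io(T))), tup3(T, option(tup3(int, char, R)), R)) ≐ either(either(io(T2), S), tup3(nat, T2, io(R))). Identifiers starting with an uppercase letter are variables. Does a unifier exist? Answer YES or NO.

Decompose either/2: either(S1, io(io(T))) ≐ either(io(T2), S),  tup3(T, option(tup3(int, char, R)), R) ≐ tup3(nat, T2, io(R)).
Decompose either/2: S1 ≐ io(T2),  io(io(T)) ≐ S.
Bind S1 := io(T2); no other remaining equation mentions S1.
Bind S := io(io(T)); no other remaining equation mentions S.
Decompose tup3/3: T ≐ nat,  option(tup3(int, char, R)) ≐ T2,  R ≐ io(R).
Bind T := nat; no other remaining equation mentions T. Substituting into the earlier binding gives S := io(io(nat)).
Bind T2 := option(tup3(int, char, R)); no other remaining equation mentions T2. Substituting into the earlier binding gives S1 := io(option(tup3(int, char, R))).
Occurs check fails: R occurs in io(R); the equation R ≐ io(R) has no finite solution.

NO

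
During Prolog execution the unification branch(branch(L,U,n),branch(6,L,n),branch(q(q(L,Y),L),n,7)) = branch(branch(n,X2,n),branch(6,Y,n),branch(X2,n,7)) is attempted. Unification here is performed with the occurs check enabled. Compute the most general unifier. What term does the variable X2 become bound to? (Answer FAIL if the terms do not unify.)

Decompose branch/3: branch(L,U,n) = branch(n,X2,n),  branch(6,L,n) = branch(6,Y,n),  branch(q(q(L,Y),L),n,7) = branch(X2,n,7).
Decompose branch/3: L = n,  U = X2,  n = n.
Bind L := n; substituting into the 2 remaining equations that mention L gives: branch(6,n,n) = branch(6,Y,n),  branch(q(q(n,Y),n),n,7) = branch(X2,n,7).
Bind U := X2; no other remaining equation mentions U.
Delete trivial equation n = n.
Decompose branch/3: 6 = 6,  n = Y,  n = n.
Delete trivial equation 6 = 6.
Bind Y := n; substituting into the one remaining equation that mentions Y gives: branch(q(q(n,n),n),n,7) = branch(X2,n,7).
Delete trivial equation n = n.
Decompose branch/3: q(q(n,n),n) = X2,  n = n,  7 = 7.
Bind X2 := q(q(n,n),n); no other remaining equation mentions X2. Substituting into the earlier binding gives U := q(q(n,n),n).
Delete trivial equation n = n.
Delete trivial equation 7 = 7.
MGU = { L ↦ n, U ↦ q(q(n,n),n), Y ↦ n, X2 ↦ q(q(n,n),n) }, so X2 ↦ q(q(n,n),n).

q(q(n,n),n)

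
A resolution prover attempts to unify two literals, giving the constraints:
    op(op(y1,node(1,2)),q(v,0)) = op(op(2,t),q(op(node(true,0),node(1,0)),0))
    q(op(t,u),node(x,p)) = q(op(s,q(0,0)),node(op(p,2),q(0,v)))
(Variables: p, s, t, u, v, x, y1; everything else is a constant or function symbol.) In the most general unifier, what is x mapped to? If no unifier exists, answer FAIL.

Decompose op/2: op(y1,node(1,2)) = op(2,t),  q(v,0) = q(op(node(true,0),node(1,0)),0).
Decompose op/2: y1 = 2,  node(1,2) = t.
Bind y1 := 2; no other remaining equation mentions y1.
Bind t := node(1,2); substituting into the one remaining equation that mentions t gives: q(op(node(1,2),u),node(x,p)) = q(op(s,q(0,0)),node(op(p,2),q(0,v))).
Decompose q/2: v = op(node(true,0),node(1,0)),  0 = 0.
Bind v := op(node(true,0),node(1,0)); substituting into the one remaining equation that mentions v gives: q(op(node(1,2),u),node(x,p)) = q(op(s,q(0,0)),node(op(p,2),q(0,op(node(true,0),node(1,0))))).
Delete trivial equation 0 = 0.
Decompose q/2: op(node(1,2),u) = op(s,q(0,0)),  node(x,p) = node(op(p,2),q(0,op(node(true,0),node(1,0)))).
Decompose op/2: node(1,2) = s,  u = q(0,0).
Bind s := node(1,2); no other remaining equation mentions s.
Bind u := q(0,0); no other remaining equation mentions u.
Decompose node/2: x = op(p,2),  p = q(0,op(node(true,0),node(1,0))).
Bind x := op(p,2); no other remaining equation mentions x.
Bind p := q(0,op(node(true,0),node(1,0))). Substituting into the earlier binding gives x := op(q(0,op(node(true,0),node(1,0))),2).
MGU = { y1 -> 2, t -> node(1,2), v -> op(node(true,0),node(1,0)), s -> node(1,2), u -> q(0,0), x -> op(q(0,op(node(true,0),node(1,0))),2), p -> q(0,op(node(true,0),node(1,0))) }, so x -> op(q(0,op(node(true,0),node(1,0))),2).

op(q(0,op(node(true,0),node(1,0))),2)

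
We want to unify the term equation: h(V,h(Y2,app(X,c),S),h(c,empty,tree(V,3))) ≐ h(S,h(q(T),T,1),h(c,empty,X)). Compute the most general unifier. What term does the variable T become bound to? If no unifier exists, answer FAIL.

app(tree(1,3),c)

Decompose h/3: V ≐ S,  h(Y2,app(X,c),S) ≐ h(q(T),T,1),  h(c,empty,tree(V,3)) ≐ h(c,empty,X).
Bind V := S; substituting into the one remaining equation that mentions V gives: h(c,empty,tree(S,3)) ≐ h(c,empty,X).
Decompose h/3: Y2 ≐ q(T),  app(X,c) ≐ T,  S ≐ 1.
Bind Y2 := q(T); no other remaining equation mentions Y2.
Bind T := app(X,c); no other remaining equation mentions T. Substituting into the earlier binding gives Y2 := q(app(X,c)).
Bind S := 1; substituting into the remaining equation gives: h(c,empty,tree(1,3)) ≐ h(c,empty,X). Substituting into the earlier binding gives V := 1.
Decompose h/3: c ≐ c,  empty ≐ empty,  tree(1,3) ≐ X.
Delete trivial equation c ≐ c.
Delete trivial equation empty ≐ empty.
Bind X := tree(1,3). Substituting into the earlier bindings gives Y2 := q(app(tree(1,3),c)), T := app(tree(1,3),c).
MGU = { V := 1, Y2 := q(app(tree(1,3),c)), T := app(tree(1,3),c), S := 1, X := tree(1,3) }, so T := app(tree(1,3),c).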